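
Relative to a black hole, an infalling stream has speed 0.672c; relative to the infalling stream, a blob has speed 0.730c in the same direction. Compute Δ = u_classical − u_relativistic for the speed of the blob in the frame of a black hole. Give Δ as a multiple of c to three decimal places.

Δ = 0.461c

Galilean: u_cl = 0.730 + 0.672 = 1.4020.
Relativistic: u_rel = (0.730 + 0.672) / (1 + 0.730·0.672) = 1.4020/1.4906 = 0.9406.
Δ = 1.4020 − 0.9406 = 0.4614.
(The classical prediction exceeds c; the relativistic result does not.)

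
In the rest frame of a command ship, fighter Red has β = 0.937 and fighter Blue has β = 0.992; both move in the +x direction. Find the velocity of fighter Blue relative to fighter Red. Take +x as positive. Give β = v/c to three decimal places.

β_A = 0.937, β_B = 0.992.
Transform to A's frame with the inverse velocity-addition law: u' = (u − v)/(1 − uv/c²), taking u = β_B and v = β_A.
u' = (0.992 − 0.937) / (1 − (0.937)(0.992)) = 0.0550/0.0705 = 0.7802.

β = +0.780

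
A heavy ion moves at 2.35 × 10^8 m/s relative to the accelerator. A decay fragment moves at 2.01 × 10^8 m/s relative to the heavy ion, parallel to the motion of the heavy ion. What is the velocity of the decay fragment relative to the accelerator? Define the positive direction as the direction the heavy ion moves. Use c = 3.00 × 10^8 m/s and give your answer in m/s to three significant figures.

In units of c (dividing by 3.00 × 10^8 m/s): v = 0.783, u' = 0.670.
u = (u' + v)/(1 + u'v/c²):
u = (0.670 + 0.783) / (1 + 0.670·0.783) = 1.4533/1.5248 = 0.9531
Converting back: u = 0.9531 × 3.00 × 10^8 m/s.

2.86 × 10^8 m/s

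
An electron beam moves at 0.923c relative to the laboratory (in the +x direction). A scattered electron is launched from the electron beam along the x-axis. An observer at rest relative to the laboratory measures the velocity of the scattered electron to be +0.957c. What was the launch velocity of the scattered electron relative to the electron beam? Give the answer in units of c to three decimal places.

Invert the composition law: u' = (u − v)/(1 − uv/c²).
u' = (0.957 − 0.923) / (1 − (0.957)(0.923)) = 0.0340/0.1167 = 0.2914.

+0.291c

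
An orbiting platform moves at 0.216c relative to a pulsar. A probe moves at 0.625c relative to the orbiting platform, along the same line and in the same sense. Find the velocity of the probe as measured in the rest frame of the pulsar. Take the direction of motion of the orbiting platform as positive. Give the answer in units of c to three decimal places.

0.741c

With v = 0.216 and u' = 0.625 (in units of c),
u = (u' + v)/(1 + u'v/c²):
u = (0.625 + 0.216) / (1 + 0.625·0.216) = 0.8410/1.1350 = 0.7410
(Galilean addition would give +0.841c.)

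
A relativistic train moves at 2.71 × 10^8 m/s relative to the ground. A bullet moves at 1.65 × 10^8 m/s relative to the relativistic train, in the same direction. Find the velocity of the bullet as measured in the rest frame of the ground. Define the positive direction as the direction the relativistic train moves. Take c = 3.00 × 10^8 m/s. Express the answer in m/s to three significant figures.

In units of c (dividing by 3.00 × 10^8 m/s): v = 0.903, u' = 0.550.
u = (u' + v)/(1 + u'v/c²):
u = (0.550 + 0.903) / (1 + 0.550·0.903) = 1.4533/1.4968 = 0.9709
Converting back: u = 0.9709 × 3.00 × 10^8 m/s.

2.91 × 10^8 m/s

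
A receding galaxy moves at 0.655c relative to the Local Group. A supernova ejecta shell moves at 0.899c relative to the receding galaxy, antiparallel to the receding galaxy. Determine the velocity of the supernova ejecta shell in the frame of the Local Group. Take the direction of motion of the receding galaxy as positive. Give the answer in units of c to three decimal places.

With v = 0.655 and u' = -0.899 (in units of c),
u = (u' + v)/(1 + u'v/c²):
u = (-0.899 + 0.655) / (1 + (-0.899)·0.655) = -0.2440/0.4112 = -0.5935
(Galilean addition would give -0.244c.)

-0.593c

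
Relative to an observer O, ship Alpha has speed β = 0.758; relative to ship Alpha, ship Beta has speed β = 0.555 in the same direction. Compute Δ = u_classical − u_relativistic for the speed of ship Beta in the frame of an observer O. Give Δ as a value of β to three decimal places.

Galilean: u_cl = 0.555 + 0.758 = 1.3130.
Relativistic: u_rel = (0.555 + 0.758) / (1 + 0.555·0.758) = 1.3130/1.4207 = 0.9242.
Δ = 1.3130 − 0.9242 = 0.3888.
(The classical prediction exceeds c; the relativistic result does not.)

Δ = 0.389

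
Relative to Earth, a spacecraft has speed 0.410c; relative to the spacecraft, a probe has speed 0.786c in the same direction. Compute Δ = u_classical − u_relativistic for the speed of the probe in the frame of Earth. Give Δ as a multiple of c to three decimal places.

Galilean: u_cl = 0.786 + 0.410 = 1.1960.
Relativistic: u_rel = (0.786 + 0.410) / (1 + 0.786·0.410) = 1.1960/1.3223 = 0.9045.
Δ = 1.1960 − 0.9045 = 0.2915.
(The classical prediction exceeds c; the relativistic result does not.)

Δ = 0.291c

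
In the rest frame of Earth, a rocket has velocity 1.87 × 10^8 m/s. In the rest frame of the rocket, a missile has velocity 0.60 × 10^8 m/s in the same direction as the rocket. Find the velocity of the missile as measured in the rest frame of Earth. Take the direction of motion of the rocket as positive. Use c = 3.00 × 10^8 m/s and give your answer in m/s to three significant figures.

2.20 × 10^8 m/s

In units of c (dividing by 3.00 × 10^8 m/s): v = 0.623, u' = 0.200.
u = (u' + v)/(1 + u'v/c²):
u = (0.200 + 0.623) / (1 + 0.200·0.623) = 0.8233/1.1247 = 0.7321
(Galilean addition would give +0.823c.)
Converting back: u = 0.7321 × 3.00 × 10^8 m/s.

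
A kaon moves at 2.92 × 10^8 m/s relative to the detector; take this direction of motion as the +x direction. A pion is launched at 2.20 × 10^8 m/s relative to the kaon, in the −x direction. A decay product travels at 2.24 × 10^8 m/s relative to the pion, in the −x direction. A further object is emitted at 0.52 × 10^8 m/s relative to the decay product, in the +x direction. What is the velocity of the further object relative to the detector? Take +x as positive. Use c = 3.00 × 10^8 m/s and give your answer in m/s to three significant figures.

Apply u = (u' + v)/(1 + u'v/c²) successively, working outward toward the detector.
(Dividing each given speed by c = 3.00 × 10^8 m/s to work in units of c.)
Start: velocity of the kaon relative to the detector = 0.9733c.
Compose with the pion (u' = -0.733 in the kaon frame): u_1 = (-0.733 + 0.973) / (1 + (-0.733)·0.973) = 0.2400/0.2862 = 0.8385.
Compose with the decay product (u' = -0.747 in the pion frame): u_2 = (-0.747 + 0.839) / (1 + (-0.747)·0.839) = 0.0918/0.3739 = 0.2456.
Compose with the further object (u' = 0.173 in the decay product frame): u_3 = (0.173 + 0.246) / (1 + 0.173·0.246) = 0.4190/1.0426 = 0.4019.
So u = 0.4019 × 3.00 × 10^8 m/s.

+1.21 × 10^8 m/s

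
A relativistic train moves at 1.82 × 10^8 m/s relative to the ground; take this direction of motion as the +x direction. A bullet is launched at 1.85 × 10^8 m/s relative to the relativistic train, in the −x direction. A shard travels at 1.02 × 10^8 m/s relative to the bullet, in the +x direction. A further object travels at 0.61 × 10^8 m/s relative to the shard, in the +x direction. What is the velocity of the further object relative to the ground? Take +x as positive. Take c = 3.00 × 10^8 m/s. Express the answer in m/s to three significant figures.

+1.49 × 10^8 m/s

Apply u = (u' + v)/(1 + u'v/c²) successively, working outward toward the ground.
(Dividing each given speed by c = 3.00 × 10^8 m/s to work in units of c.)
Start: velocity of the relativistic train relative to the ground = 0.6067c.
Compose with the bullet (u' = -0.617 in the relativistic train frame): u_1 = (-0.617 + 0.607) / (1 + (-0.617)·0.607) = -0.0100/0.6259 = -0.0160.
Compose with the shard (u' = 0.340 in the bullet frame): u_2 = (0.340 + (-0.016)) / (1 + 0.340·(-0.016)) = 0.3240/0.9946 = 0.3258.
Compose with the further object (u' = 0.203 in the shard frame): u_3 = (0.203 + 0.326) / (1 + 0.203·0.326) = 0.5291/1.0662 = 0.4963.
So u = 0.4963 × 3.00 × 10^8 m/s.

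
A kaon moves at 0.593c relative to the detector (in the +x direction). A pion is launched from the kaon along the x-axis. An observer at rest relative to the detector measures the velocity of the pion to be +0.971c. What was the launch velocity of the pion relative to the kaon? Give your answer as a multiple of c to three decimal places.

+0.891c

Invert the composition law: u' = (u − v)/(1 − uv/c²).
u' = (0.971 − 0.593) / (1 − (0.971)(0.593)) = 0.3780/0.4242 = 0.8911.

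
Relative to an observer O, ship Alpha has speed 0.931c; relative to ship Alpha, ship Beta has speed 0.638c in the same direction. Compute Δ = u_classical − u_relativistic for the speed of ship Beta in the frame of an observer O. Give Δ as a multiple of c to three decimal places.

Galilean: u_cl = 0.638 + 0.931 = 1.5690.
Relativistic: u_rel = (0.638 + 0.931) / (1 + 0.638·0.931) = 1.5690/1.5940 = 0.9843.
Δ = 1.5690 − 0.9843 = 0.5847.
(The classical prediction exceeds c; the relativistic result does not.)

Δ = 0.585c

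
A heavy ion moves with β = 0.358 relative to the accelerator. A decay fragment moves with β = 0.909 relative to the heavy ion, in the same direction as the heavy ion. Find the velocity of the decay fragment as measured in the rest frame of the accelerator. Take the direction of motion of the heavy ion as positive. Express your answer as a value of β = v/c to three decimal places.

β = 0.956

With v = 0.358 and u' = 0.909 (in units of c),
u = (u' + v)/(1 + u'v/c²):
u = (0.909 + 0.358) / (1 + 0.909·0.358) = 1.2670/1.3254 = 0.9559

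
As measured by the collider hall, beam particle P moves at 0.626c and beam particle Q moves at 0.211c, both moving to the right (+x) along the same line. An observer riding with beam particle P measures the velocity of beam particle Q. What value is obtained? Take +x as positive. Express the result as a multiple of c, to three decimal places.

-0.478c

β_A = 0.626, β_B = 0.211.
Transform to A's frame with the inverse velocity-addition law: u' = (u − v)/(1 − uv/c²), taking u = β_B and v = β_A.
u' = (0.211 − 0.626) / (1 − (0.626)(0.211)) = -0.4150/0.8679 = -0.4782.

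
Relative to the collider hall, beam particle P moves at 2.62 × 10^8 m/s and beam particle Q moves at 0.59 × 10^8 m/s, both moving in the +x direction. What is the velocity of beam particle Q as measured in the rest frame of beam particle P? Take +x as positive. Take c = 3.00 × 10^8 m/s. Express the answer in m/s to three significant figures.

β_A = 0.873, β_B = 0.197 (dividing each by c = 3.00 × 10^8 m/s).
Transform to A's frame with the inverse velocity-addition law: u' = (u − v)/(1 − uv/c²), taking u = β_B and v = β_A.
u' = (0.197 − 0.873) / (1 − (0.873)(0.197)) = -0.6767/0.8282 = -0.8170.
u' = -0.8170 × 3.00 × 10^8 m/s.

-2.45 × 10^8 m/s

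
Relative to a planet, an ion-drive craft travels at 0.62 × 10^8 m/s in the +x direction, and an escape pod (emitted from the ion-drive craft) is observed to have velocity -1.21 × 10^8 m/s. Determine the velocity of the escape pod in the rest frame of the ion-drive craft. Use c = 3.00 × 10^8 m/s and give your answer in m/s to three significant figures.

-1.69 × 10^8 m/s

v = 0.207c, u = -0.403c.
Invert the composition law: u' = (u − v)/(1 − uv/c²).
u' = (-0.403 − 0.207) / (1 − (-0.403)(0.207)) = -0.6100/1.0834 = -0.5631.
u' = -0.5631 × 3.00 × 10^8 m/s.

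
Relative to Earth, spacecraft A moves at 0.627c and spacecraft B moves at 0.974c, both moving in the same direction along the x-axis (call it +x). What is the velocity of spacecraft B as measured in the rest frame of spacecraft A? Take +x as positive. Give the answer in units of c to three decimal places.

β_A = 0.627, β_B = 0.974.
Transform to A's frame with the inverse velocity-addition law: u' = (u − v)/(1 − uv/c²), taking u = β_B and v = β_A.
u' = (0.974 − 0.627) / (1 − (0.627)(0.974)) = 0.3470/0.3893 = 0.8913.

+0.891c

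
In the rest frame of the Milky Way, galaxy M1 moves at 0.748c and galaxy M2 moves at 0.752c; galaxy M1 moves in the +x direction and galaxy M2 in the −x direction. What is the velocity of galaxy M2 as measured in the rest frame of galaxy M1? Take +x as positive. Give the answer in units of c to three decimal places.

-0.960c

β_A = 0.748, β_B = -0.752.
Transform to A's frame with the inverse velocity-addition law: u' = (u − v)/(1 − uv/c²), taking u = β_B and v = β_A.
u' = (-0.752 − 0.748) / (1 − (0.748)(-0.752)) = -1.5000/1.5625 = -0.9600.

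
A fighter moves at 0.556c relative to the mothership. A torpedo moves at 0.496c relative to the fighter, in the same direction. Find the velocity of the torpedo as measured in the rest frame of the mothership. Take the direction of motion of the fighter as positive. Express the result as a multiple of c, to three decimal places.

0.825c

With v = 0.556 and u' = 0.496 (in units of c),
u = (u' + v)/(1 + u'v/c²):
u = (0.496 + 0.556) / (1 + 0.496·0.556) = 1.0520/1.2758 = 0.8246
(Galilean addition would give +1.052c, exceeding c.)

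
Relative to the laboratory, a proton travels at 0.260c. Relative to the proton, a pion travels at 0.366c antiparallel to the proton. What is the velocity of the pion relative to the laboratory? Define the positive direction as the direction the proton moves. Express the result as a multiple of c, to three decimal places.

-0.117c

With v = 0.260 and u' = -0.366 (in units of c),
u = (u' + v)/(1 + u'v/c²):
u = (-0.366 + 0.260) / (1 + (-0.366)·0.260) = -0.1060/0.9048 = -0.1171
(Galilean addition would give -0.106c.)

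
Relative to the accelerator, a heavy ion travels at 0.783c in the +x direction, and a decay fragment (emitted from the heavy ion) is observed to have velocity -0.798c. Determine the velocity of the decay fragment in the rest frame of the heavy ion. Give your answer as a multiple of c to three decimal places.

Invert the composition law: u' = (u − v)/(1 − uv/c²).
u' = (-0.798 − 0.783) / (1 − (-0.798)(0.783)) = -1.5810/1.6248 = -0.9730.

-0.973c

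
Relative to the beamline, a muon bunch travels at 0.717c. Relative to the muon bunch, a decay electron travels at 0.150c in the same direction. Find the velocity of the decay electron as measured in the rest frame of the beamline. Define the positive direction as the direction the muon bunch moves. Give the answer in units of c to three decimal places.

0.783c

With v = 0.717 and u' = 0.150 (in units of c),
u = (u' + v)/(1 + u'v/c²):
u = (0.150 + 0.717) / (1 + 0.150·0.717) = 0.8670/1.1076 = 0.7828
(Galilean addition would give +0.867c.)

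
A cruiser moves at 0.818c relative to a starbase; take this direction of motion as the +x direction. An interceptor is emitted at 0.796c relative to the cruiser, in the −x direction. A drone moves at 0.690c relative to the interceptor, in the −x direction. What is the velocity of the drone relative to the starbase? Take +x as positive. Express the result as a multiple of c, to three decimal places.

-0.655c

Apply u = (u' + v)/(1 + u'v/c²) successively, working outward toward the starbase.
Start: velocity of the cruiser relative to the starbase = 0.8180c.
Compose with the interceptor (u' = -0.796 in the cruiser frame): u_1 = (-0.796 + 0.818) / (1 + (-0.796)·0.818) = 0.0220/0.3489 = 0.0631.
Compose with the drone (u' = -0.690 in the interceptor frame): u_2 = (-0.690 + 0.063) / (1 + (-0.690)·0.063) = -0.6269/0.9565 = -0.6555.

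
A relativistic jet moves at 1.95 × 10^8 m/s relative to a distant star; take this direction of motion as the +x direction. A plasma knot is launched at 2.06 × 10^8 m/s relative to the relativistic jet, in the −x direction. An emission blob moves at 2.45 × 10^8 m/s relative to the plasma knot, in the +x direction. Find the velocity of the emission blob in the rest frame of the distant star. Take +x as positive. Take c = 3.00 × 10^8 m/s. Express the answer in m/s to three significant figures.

Apply u = (u' + v)/(1 + u'v/c²) successively, working outward toward the distant star.
(Dividing each given speed by c = 3.00 × 10^8 m/s to work in units of c.)
Start: velocity of the relativistic jet relative to the distant star = 0.6500c.
Compose with the plasma knot (u' = -0.687 in the relativistic jet frame): u_1 = (-0.687 + 0.650) / (1 + (-0.687)·0.650) = -0.0367/0.5537 = -0.0662.
Compose with the emission blob (u' = 0.817 in the plasma knot frame): u_2 = (0.817 + (-0.066)) / (1 + 0.817·(-0.066)) = 0.7504/0.9459 = 0.7933.
So u = 0.7933 × 3.00 × 10^8 m/s.

+2.38 × 10^8 m/s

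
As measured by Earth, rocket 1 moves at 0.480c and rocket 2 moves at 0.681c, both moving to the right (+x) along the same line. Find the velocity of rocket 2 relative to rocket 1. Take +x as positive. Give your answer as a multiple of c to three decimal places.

β_A = 0.480, β_B = 0.681.
Transform to A's frame with the inverse velocity-addition law: u' = (u − v)/(1 − uv/c²), taking u = β_B and v = β_A.
u' = (0.681 − 0.480) / (1 − (0.480)(0.681)) = 0.2010/0.6731 = 0.2986.

+0.299c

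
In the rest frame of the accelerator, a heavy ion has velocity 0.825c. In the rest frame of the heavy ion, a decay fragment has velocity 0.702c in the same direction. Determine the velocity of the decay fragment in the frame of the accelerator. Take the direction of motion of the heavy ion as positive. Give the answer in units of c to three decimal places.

With v = 0.825 and u' = 0.702 (in units of c),
u = (u' + v)/(1 + u'v/c²):
u = (0.702 + 0.825) / (1 + 0.702·0.825) = 1.5270/1.5792 = 0.9670
(Galilean addition would give +1.527c, exceeding c.)

0.967c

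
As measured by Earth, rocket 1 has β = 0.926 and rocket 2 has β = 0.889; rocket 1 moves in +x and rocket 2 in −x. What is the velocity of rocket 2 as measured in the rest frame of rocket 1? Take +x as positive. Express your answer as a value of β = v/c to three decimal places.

β = -0.995

β_A = 0.926, β_B = -0.889.
Transform to A's frame with the inverse velocity-addition law: u' = (u − v)/(1 − uv/c²), taking u = β_B and v = β_A.
u' = (-0.889 − 0.926) / (1 − (0.926)(-0.889)) = -1.8150/1.8232 = -0.9955.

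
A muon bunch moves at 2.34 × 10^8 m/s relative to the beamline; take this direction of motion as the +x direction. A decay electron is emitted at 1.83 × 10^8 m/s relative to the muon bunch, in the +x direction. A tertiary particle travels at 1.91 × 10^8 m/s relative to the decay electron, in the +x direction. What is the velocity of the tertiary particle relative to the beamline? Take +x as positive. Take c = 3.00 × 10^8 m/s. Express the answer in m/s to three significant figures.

2.96 × 10^8 m/s

Apply u = (u' + v)/(1 + u'v/c²) successively, working outward toward the beamline.
(Dividing each given speed by c = 3.00 × 10^8 m/s to work in units of c.)
Start: velocity of the muon bunch relative to the beamline = 0.7800c.
Compose with the decay electron (u' = 0.610 in the muon bunch frame): u_1 = (0.610 + 0.780) / (1 + 0.610·0.780) = 1.3900/1.4758 = 0.9419.
Compose with the tertiary particle (u' = 0.637 in the decay electron frame): u_2 = (0.637 + 0.942) / (1 + 0.637·0.942) = 1.5785/1.5997 = 0.9868.
So u = 0.9868 × 3.00 × 10^8 m/s.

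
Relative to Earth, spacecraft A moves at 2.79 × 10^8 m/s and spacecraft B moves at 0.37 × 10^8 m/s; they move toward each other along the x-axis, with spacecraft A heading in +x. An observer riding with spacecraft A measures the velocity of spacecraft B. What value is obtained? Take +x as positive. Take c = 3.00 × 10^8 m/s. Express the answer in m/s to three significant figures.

β_A = 0.930, β_B = -0.123 (dividing each by c = 3.00 × 10^8 m/s).
Transform to A's frame with the inverse velocity-addition law: u' = (u − v)/(1 − uv/c²), taking u = β_B and v = β_A.
u' = (-0.123 − 0.930) / (1 − (0.930)(-0.123)) = -1.0533/1.1147 = -0.9449.
u' = -0.9449 × 3.00 × 10^8 m/s.

-2.83 × 10^8 m/s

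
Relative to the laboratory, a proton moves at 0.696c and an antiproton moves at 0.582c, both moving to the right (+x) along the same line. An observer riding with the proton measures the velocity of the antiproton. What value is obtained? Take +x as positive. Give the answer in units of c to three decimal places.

β_A = 0.696, β_B = 0.582.
Transform to A's frame with the inverse velocity-addition law: u' = (u − v)/(1 − uv/c²), taking u = β_B and v = β_A.
u' = (0.582 − 0.696) / (1 − (0.696)(0.582)) = -0.1140/0.5949 = -0.1916.

-0.192c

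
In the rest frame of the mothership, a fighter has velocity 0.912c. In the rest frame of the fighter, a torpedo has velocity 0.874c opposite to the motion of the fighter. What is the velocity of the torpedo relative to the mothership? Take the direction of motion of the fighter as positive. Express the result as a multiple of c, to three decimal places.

With v = 0.912 and u' = -0.874 (in units of c),
u = (u' + v)/(1 + u'v/c²):
u = (-0.874 + 0.912) / (1 + (-0.874)·0.912) = 0.0380/0.2029 = 0.1873
(Galilean addition would give +0.038c.)

+0.187c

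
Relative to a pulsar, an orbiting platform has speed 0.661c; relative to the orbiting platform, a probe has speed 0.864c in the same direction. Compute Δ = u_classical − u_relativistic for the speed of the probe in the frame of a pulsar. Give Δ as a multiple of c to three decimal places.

Galilean: u_cl = 0.864 + 0.661 = 1.5250.
Relativistic: u_rel = (0.864 + 0.661) / (1 + 0.864·0.661) = 1.5250/1.5711 = 0.9707.
Δ = 1.5250 − 0.9707 = 0.5543.
(The classical prediction exceeds c; the relativistic result does not.)

Δ = 0.554c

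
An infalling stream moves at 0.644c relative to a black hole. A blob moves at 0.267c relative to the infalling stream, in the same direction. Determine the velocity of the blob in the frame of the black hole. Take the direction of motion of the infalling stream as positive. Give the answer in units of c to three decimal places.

0.777c

With v = 0.644 and u' = 0.267 (in units of c),
u = (u' + v)/(1 + u'v/c²):
u = (0.267 + 0.644) / (1 + 0.267·0.644) = 0.9110/1.1719 = 0.7773
(Galilean addition would give +0.911c.)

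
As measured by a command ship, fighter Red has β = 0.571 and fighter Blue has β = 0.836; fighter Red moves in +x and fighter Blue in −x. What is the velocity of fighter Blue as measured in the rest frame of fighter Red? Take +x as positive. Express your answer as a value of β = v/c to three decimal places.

β_A = 0.571, β_B = -0.836.
Transform to A's frame with the inverse velocity-addition law: u' = (u − v)/(1 − uv/c²), taking u = β_B and v = β_A.
u' = (-0.836 − 0.571) / (1 − (0.571)(-0.836)) = -1.4070/1.4774 = -0.9524.

β = -0.952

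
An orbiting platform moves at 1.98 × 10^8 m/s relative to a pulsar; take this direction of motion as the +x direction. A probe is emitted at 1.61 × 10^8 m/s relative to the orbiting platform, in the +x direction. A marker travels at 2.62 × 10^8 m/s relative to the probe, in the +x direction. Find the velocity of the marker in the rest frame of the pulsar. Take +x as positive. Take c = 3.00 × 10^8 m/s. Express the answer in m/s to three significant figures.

Apply u = (u' + v)/(1 + u'v/c²) successively, working outward toward the pulsar.
(Dividing each given speed by c = 3.00 × 10^8 m/s to work in units of c.)
Start: velocity of the orbiting platform relative to the pulsar = 0.6600c.
Compose with the probe (u' = 0.537 in the orbiting platform frame): u_1 = (0.537 + 0.660) / (1 + 0.537·0.660) = 1.1967/1.3542 = 0.8837.
Compose with the marker (u' = 0.873 in the probe frame): u_2 = (0.873 + 0.884) / (1 + 0.873·0.884) = 1.7570/1.7717 = 0.9917.
So u = 0.9917 × 3.00 × 10^8 m/s.

2.98 × 10^8 m/s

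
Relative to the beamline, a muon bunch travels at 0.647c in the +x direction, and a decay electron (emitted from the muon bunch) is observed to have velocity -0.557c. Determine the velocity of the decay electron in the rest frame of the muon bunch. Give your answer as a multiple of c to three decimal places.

Invert the composition law: u' = (u − v)/(1 − uv/c²).
u' = (-0.557 − 0.647) / (1 − (-0.557)(0.647)) = -1.2040/1.3604 = -0.8850.

-0.885c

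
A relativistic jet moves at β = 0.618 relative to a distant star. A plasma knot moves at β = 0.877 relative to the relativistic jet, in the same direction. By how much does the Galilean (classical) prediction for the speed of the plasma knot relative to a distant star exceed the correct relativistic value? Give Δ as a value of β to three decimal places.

Galilean: u_cl = 0.877 + 0.618 = 1.4950.
Relativistic: u_rel = (0.877 + 0.618) / (1 + 0.877·0.618) = 1.4950/1.5420 = 0.9695.
Δ = 1.4950 − 0.9695 = 0.5255.
(The classical prediction exceeds c; the relativistic result does not.)

Δ = 0.525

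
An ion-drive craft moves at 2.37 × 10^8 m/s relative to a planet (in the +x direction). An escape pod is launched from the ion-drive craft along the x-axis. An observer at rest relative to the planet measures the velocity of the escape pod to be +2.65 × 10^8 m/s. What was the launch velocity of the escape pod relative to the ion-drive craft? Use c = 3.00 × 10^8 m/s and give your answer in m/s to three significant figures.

+9.27 × 10^7 m/s

v = 0.790c, u = 0.883c.
Invert the composition law: u' = (u − v)/(1 − uv/c²).
u' = (0.883 − 0.790) / (1 − (0.883)(0.790)) = 0.0933/0.3022 = 0.3089.
u' = 0.3089 × 3.00 × 10^8 m/s.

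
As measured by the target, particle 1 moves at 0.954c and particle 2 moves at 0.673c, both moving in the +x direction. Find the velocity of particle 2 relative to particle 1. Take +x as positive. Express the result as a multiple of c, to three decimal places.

β_A = 0.954, β_B = 0.673.
Transform to A's frame with the inverse velocity-addition law: u' = (u − v)/(1 − uv/c²), taking u = β_B and v = β_A.
u' = (0.673 − 0.954) / (1 − (0.954)(0.673)) = -0.2810/0.3580 = -0.7850.

-0.785c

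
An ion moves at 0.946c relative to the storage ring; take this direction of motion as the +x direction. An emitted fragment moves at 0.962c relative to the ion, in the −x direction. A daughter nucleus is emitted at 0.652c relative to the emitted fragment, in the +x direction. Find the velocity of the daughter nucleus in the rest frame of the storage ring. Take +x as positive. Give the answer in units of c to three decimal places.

Apply u = (u' + v)/(1 + u'v/c²) successively, working outward toward the storage ring.
Start: velocity of the ion relative to the storage ring = 0.9460c.
Compose with the emitted fragment (u' = -0.962 in the ion frame): u_1 = (-0.962 + 0.946) / (1 + (-0.962)·0.946) = -0.0160/0.0899 = -0.1779.
Compose with the daughter nucleus (u' = 0.652 in the emitted fragment frame): u_2 = (0.652 + (-0.178)) / (1 + 0.652·(-0.178)) = 0.4741/0.8840 = 0.5363.

+0.536c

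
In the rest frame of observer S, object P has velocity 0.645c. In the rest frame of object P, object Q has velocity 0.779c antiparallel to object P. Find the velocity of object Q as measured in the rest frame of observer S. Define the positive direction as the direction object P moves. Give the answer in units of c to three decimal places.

With v = 0.645 and u' = -0.779 (in units of c),
u = (u' + v)/(1 + u'v/c²):
u = (-0.779 + 0.645) / (1 + (-0.779)·0.645) = -0.1340/0.4975 = -0.2693

-0.269c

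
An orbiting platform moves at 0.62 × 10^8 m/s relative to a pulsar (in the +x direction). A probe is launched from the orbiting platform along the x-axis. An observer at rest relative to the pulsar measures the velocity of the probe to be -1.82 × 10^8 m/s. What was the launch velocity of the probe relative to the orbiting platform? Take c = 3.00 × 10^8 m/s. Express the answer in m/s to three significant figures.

v = 0.207c, u = -0.607c.
Invert the composition law: u' = (u − v)/(1 − uv/c²).
u' = (-0.607 − 0.207) / (1 − (-0.607)(0.207)) = -0.8133/1.1254 = -0.7227.
u' = -0.7227 × 3.00 × 10^8 m/s.

-2.17 × 10^8 m/s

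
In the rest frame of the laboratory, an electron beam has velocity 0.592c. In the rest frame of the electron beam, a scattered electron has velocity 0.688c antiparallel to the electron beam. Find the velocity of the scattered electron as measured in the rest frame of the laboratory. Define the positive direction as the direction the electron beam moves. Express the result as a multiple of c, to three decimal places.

-0.162c

With v = 0.592 and u' = -0.688 (in units of c),
u = (u' + v)/(1 + u'v/c²):
u = (-0.688 + 0.592) / (1 + (-0.688)·0.592) = -0.0960/0.5927 = -0.1620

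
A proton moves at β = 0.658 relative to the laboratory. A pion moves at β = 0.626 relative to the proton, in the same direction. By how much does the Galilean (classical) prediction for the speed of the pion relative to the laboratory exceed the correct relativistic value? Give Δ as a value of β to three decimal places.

Galilean: u_cl = 0.626 + 0.658 = 1.2840.
Relativistic: u_rel = (0.626 + 0.658) / (1 + 0.626·0.658) = 1.2840/1.4119 = 0.9094.
Δ = 1.2840 − 0.9094 = 0.3746.
(The classical prediction exceeds c; the relativistic result does not.)

Δ = 0.375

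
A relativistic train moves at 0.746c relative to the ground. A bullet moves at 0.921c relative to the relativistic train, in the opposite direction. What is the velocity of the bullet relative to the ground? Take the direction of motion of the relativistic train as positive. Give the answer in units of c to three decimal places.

With v = 0.746 and u' = -0.921 (in units of c),
u = (u' + v)/(1 + u'v/c²):
u = (-0.921 + 0.746) / (1 + (-0.921)·0.746) = -0.1750/0.3129 = -0.5592
(Galilean addition would give -0.175c.)

-0.559c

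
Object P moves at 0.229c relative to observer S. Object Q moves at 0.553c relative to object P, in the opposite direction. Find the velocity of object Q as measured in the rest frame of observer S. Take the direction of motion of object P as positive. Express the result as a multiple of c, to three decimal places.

-0.371c

With v = 0.229 and u' = -0.553 (in units of c),
u = (u' + v)/(1 + u'v/c²):
u = (-0.553 + 0.229) / (1 + (-0.553)·0.229) = -0.3240/0.8734 = -0.3710
(Galilean addition would give -0.324c.)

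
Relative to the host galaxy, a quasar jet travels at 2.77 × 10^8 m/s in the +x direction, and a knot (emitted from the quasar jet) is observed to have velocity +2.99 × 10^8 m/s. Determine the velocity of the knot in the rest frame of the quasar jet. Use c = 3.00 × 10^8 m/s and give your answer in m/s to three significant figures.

v = 0.923c, u = 0.997c.
Invert the composition law: u' = (u − v)/(1 − uv/c²).
u' = (0.997 − 0.923) / (1 − (0.997)(0.923)) = 0.0733/0.0797 = 0.9196.
u' = 0.9196 × 3.00 × 10^8 m/s.

+2.76 × 10^8 m/s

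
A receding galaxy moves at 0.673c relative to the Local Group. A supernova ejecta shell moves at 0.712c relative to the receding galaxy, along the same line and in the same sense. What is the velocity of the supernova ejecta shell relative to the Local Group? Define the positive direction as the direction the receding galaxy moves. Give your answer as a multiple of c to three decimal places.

0.936c

With v = 0.673 and u' = 0.712 (in units of c),
u = (u' + v)/(1 + u'v/c²):
u = (0.712 + 0.673) / (1 + 0.712·0.673) = 1.3850/1.4792 = 0.9363
(Galilean addition would give +1.385c, exceeding c.)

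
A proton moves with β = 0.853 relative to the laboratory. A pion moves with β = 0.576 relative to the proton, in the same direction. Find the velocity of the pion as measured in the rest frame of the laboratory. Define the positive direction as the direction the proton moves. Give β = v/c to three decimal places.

With v = 0.853 and u' = 0.576 (in units of c),
u = (u' + v)/(1 + u'v/c²):
u = (0.576 + 0.853) / (1 + 0.576·0.853) = 1.4290/1.4913 = 0.9582

β = 0.958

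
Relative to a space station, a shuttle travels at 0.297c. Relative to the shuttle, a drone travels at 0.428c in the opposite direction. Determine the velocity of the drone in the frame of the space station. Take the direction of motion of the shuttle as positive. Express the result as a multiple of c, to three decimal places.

-0.150c

With v = 0.297 and u' = -0.428 (in units of c),
u = (u' + v)/(1 + u'v/c²):
u = (-0.428 + 0.297) / (1 + (-0.428)·0.297) = -0.1310/0.8729 = -0.1501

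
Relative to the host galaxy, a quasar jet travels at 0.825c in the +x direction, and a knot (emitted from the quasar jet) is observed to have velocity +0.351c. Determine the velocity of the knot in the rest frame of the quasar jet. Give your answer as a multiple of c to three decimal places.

Invert the composition law: u' = (u − v)/(1 − uv/c²).
u' = (0.351 − 0.825) / (1 − (0.351)(0.825)) = -0.4740/0.7104 = -0.6672.

-0.667c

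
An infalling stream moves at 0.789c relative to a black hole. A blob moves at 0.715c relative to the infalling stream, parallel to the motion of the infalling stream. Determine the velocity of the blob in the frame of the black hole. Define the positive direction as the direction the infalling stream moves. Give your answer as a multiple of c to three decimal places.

With v = 0.789 and u' = 0.715 (in units of c),
u = (u' + v)/(1 + u'v/c²):
u = (0.715 + 0.789) / (1 + 0.715·0.789) = 1.5040/1.5641 = 0.9616

0.962c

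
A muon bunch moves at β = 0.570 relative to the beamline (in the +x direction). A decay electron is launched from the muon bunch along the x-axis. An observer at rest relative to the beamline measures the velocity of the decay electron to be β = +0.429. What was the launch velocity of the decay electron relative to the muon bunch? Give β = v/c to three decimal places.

β = -0.187

Invert the composition law: u' = (u − v)/(1 − uv/c²).
u' = (0.429 − 0.570) / (1 − (0.429)(0.570)) = -0.1410/0.7555 = -0.1866.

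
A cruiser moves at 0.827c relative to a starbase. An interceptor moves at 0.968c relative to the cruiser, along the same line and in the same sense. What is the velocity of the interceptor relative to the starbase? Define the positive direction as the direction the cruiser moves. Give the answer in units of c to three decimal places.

With v = 0.827 and u' = 0.968 (in units of c),
u = (u' + v)/(1 + u'v/c²):
u = (0.968 + 0.827) / (1 + 0.968·0.827) = 1.7950/1.8005 = 0.9969

0.997c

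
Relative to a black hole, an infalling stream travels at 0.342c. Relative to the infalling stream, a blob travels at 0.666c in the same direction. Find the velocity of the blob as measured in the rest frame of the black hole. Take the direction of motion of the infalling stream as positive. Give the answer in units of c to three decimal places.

0.821c

With v = 0.342 and u' = 0.666 (in units of c),
u = (u' + v)/(1 + u'v/c²):
u = (0.666 + 0.342) / (1 + 0.666·0.342) = 1.0080/1.2278 = 0.8210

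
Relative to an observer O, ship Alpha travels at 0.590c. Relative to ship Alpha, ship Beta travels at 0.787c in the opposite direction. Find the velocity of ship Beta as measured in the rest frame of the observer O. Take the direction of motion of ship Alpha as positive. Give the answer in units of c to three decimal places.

-0.368c

With v = 0.590 and u' = -0.787 (in units of c),
u = (u' + v)/(1 + u'v/c²):
u = (-0.787 + 0.590) / (1 + (-0.787)·0.590) = -0.1970/0.5357 = -0.3678
(Galilean addition would give -0.197c.)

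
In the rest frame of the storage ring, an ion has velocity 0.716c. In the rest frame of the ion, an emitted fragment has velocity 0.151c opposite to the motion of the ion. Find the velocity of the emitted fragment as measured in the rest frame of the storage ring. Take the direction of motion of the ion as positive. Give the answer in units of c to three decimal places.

With v = 0.716 and u' = -0.151 (in units of c),
u = (u' + v)/(1 + u'v/c²):
u = (-0.151 + 0.716) / (1 + (-0.151)·0.716) = 0.5650/0.8919 = 0.6335
(Galilean addition would give +0.565c.)

+0.633c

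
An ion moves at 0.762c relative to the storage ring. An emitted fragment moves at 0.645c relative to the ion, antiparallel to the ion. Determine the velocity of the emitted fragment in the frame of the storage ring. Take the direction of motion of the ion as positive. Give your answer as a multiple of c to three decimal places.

With v = 0.762 and u' = -0.645 (in units of c),
u = (u' + v)/(1 + u'v/c²):
u = (-0.645 + 0.762) / (1 + (-0.645)·0.762) = 0.1170/0.5085 = 0.2301

+0.230c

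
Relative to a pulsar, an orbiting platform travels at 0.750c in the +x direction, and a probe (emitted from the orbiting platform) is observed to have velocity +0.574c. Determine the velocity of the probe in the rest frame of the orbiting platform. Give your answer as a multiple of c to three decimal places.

-0.309c

Invert the composition law: u' = (u − v)/(1 − uv/c²).
u' = (0.574 − 0.750) / (1 − (0.574)(0.750)) = -0.1760/0.5695 = -0.3090.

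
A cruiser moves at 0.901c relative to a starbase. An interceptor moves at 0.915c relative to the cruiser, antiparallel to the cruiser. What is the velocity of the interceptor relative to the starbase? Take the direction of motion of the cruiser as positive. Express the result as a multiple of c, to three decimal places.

With v = 0.901 and u' = -0.915 (in units of c),
u = (u' + v)/(1 + u'v/c²):
u = (-0.915 + 0.901) / (1 + (-0.915)·0.901) = -0.0140/0.1756 = -0.0797

-0.080c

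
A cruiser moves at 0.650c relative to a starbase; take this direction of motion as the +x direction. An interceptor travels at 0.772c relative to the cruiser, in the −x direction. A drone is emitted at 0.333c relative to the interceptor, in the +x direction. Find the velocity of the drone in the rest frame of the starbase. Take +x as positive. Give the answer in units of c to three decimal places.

Apply u = (u' + v)/(1 + u'v/c²) successively, working outward toward the starbase.
Start: velocity of the cruiser relative to the starbase = 0.6500c.
Compose with the interceptor (u' = -0.772 in the cruiser frame): u_1 = (-0.772 + 0.650) / (1 + (-0.772)·0.650) = -0.1220/0.4982 = -0.2449.
Compose with the drone (u' = 0.333 in the interceptor frame): u_2 = (0.333 + (-0.245)) / (1 + 0.333·(-0.245)) = 0.0881/0.9185 = 0.0959.

+0.096c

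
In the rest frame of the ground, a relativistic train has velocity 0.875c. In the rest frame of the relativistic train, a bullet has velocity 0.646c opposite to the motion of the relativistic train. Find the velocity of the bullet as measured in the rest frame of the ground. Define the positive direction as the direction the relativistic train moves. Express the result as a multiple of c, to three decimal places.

With v = 0.875 and u' = -0.646 (in units of c),
u = (u' + v)/(1 + u'v/c²):
u = (-0.646 + 0.875) / (1 + (-0.646)·0.875) = 0.2290/0.4348 = 0.5267
(Galilean addition would give +0.229c.)

+0.527c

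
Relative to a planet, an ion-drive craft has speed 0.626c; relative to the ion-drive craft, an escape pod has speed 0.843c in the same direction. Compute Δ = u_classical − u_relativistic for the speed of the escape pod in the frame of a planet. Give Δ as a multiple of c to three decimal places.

Galilean: u_cl = 0.843 + 0.626 = 1.4690.
Relativistic: u_rel = (0.843 + 0.626) / (1 + 0.843·0.626) = 1.4690/1.5277 = 0.9616.
Δ = 1.4690 − 0.9616 = 0.5074.
(The classical prediction exceeds c; the relativistic result does not.)

Δ = 0.507c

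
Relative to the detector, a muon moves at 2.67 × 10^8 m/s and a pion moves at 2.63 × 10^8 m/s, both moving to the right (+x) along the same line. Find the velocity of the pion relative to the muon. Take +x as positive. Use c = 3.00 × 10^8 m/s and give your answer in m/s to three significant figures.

β_A = 0.890, β_B = 0.877 (dividing each by c = 3.00 × 10^8 m/s).
Transform to A's frame with the inverse velocity-addition law: u' = (u − v)/(1 − uv/c²), taking u = β_B and v = β_A.
u' = (0.877 − 0.890) / (1 − (0.890)(0.877)) = -0.0133/0.2198 = -0.0607.
u' = -0.0607 × 3.00 × 10^8 m/s.

-1.82 × 10^7 m/s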